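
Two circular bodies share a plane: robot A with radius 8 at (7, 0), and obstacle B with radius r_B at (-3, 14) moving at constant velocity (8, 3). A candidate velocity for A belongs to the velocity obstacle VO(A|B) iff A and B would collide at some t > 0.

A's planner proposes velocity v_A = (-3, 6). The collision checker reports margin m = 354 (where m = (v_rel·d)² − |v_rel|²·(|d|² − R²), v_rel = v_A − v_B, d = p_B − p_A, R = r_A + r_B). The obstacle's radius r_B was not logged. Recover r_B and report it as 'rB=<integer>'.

m = 354
d = (-10, 14);  v_rel = (-11, 3),  |v_rel|² = 130
v_rel×d = (-11)·(14) − (3)·(-10) = -124
since m = R²·130 − (-124)²:  R² = (15376 + 354) / 130 = 121
R = √121 = 11  ⇒  r_B = 11 − 8 = 3

rB=3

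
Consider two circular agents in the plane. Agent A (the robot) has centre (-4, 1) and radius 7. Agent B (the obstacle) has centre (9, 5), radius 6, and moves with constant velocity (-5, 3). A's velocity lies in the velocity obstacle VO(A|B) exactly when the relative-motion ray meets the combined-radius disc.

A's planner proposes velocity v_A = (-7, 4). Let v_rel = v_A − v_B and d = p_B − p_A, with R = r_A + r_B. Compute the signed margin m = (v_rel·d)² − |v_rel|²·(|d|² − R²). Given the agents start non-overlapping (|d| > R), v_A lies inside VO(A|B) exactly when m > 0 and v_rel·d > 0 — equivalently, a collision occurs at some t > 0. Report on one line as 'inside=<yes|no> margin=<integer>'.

d = (13, 4),  |d|² = 185;  R = 7+6 = 13,  c = 185−13² = 16
v_rel = (-2, 1),  |v_rel|² = 5;  v_rel·d = (-2)·(13) + (1)·(4) = -22
5·t² + 44·t + 16 = 0  ⇒  m = (-22)² − 5·16 = 404
m = 404 > 0,  v_rel·d = -22 < 0  ⇒  outside

inside=no margin=404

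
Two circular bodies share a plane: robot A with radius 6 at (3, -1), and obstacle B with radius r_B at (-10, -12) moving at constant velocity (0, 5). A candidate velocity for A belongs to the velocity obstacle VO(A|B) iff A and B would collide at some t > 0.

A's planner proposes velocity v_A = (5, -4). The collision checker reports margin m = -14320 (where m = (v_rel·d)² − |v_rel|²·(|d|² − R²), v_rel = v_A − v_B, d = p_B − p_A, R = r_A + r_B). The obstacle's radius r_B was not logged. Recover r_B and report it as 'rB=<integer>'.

m = -14320
d = (-13, -11);  v_rel = (5, -9),  |v_rel|² = 106
v_rel×d = (5)·(-11) − (-9)·(-13) = -172
since m = R²·106 − (-172)²:  R² = (29584 + -14320) / 106 = 144
R = √144 = 12  ⇒  r_B = 12 − 6 = 6

rB=6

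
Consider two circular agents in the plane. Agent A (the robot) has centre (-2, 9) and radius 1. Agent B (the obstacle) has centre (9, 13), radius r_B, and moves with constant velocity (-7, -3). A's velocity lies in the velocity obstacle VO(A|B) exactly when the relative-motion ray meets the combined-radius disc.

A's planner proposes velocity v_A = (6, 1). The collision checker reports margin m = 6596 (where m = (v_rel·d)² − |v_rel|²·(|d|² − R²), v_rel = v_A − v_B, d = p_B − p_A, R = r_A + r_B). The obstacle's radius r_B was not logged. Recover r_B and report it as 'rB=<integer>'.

m = 6596
d = (11, 4);  v_rel = (13, 4),  |v_rel|² = 185
v_rel×d = (13)·(4) − (4)·(11) = 8
since m = R²·185 − 8²:  R² = (64 + 6596) / 185 = 36
R = √36 = 6  ⇒  r_B = 6 − 1 = 5

rB=5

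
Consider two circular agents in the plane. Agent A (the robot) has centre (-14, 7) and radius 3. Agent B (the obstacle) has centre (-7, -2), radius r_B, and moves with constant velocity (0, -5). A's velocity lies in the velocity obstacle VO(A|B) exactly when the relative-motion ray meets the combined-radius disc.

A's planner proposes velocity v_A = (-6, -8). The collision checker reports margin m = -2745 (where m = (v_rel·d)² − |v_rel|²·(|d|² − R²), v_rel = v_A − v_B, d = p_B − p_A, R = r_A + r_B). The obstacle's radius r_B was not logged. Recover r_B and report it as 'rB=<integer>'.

m = -2745
d = (7, -9);  v_rel = (-6, -3),  |v_rel|² = 45
v_rel×d = (-6)·(-9) − (-3)·(7) = 75
since m = R²·45 − 75²:  R² = (5625 + -2745) / 45 = 64
R = √64 = 8  ⇒  r_B = 8 − 3 = 5

rB=5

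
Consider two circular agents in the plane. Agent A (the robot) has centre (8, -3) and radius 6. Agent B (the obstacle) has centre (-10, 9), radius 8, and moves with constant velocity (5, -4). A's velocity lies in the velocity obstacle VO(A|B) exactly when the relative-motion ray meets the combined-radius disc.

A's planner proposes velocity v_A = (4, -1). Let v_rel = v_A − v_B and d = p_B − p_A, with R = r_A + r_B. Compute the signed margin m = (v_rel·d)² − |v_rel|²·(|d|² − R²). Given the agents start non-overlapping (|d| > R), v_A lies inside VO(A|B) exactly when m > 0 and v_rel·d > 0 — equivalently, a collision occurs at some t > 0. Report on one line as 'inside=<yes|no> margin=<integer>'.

d = (-18, 12),  |d|² = 468;  R = 6+8 = 14,  c = 468−14² = 272
v_rel = (-1, 3),  |v_rel|² = 10;  v_rel·d = (-1)·(-18) + (3)·(12) = 54
10·t² − 108·t + 272 = 0  ⇒  m = 54² − 10·272 = 196
m = 196 > 0,  v_rel·d = 54 > 0  ⇒  inside

inside=yes margin=196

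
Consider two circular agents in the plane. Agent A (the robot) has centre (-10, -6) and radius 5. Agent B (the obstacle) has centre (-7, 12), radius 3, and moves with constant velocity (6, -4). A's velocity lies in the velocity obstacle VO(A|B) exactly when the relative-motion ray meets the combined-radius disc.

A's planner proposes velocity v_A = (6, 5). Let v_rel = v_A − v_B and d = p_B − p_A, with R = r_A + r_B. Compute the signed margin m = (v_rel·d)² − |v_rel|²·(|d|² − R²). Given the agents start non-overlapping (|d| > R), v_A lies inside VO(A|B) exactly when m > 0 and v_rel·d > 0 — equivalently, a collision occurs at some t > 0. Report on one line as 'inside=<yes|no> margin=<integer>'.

d = (3, 18),  |d|² = 333;  R = 5+3 = 8,  c = 333−8² = 269
v_rel = (0, 9),  |v_rel|² = 81;  v_rel·d = (0)·(3) + (9)·(18) = 162
81·t² − 324·t + 269 = 0  ⇒  m = 162² − 81·269 = 4455
m = 4455 > 0,  v_rel·d = 162 > 0  ⇒  inside

inside=yes margin=4455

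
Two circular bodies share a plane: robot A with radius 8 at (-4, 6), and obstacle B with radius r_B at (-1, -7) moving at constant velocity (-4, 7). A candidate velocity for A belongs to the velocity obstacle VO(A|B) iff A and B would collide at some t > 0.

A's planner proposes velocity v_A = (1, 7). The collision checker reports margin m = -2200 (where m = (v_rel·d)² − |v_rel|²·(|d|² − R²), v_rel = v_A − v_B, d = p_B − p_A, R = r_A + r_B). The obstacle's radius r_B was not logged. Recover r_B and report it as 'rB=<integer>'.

m = -2200
d = (3, -13);  v_rel = (5, 0),  |v_rel|² = 25
v_rel×d = (5)·(-13) − (0)·(3) = -65
since m = R²·25 − (-65)²:  R² = (4225 + -2200) / 25 = 81
R = √81 = 9  ⇒  r_B = 9 − 8 = 1

rB=1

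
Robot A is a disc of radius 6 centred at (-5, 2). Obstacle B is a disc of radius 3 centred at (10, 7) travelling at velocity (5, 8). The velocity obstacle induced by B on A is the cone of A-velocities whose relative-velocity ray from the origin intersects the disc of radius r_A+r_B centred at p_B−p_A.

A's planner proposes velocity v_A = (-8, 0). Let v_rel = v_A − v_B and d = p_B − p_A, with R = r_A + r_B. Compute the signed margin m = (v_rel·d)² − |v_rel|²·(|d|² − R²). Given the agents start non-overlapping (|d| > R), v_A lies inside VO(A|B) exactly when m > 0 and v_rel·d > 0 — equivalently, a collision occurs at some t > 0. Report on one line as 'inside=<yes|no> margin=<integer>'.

d = (15, 5),  |d|² = 250;  R = 6+3 = 9,  c = 250−9² = 169
v_rel = (-13, -8),  |v_rel|² = 233;  v_rel·d = (-13)·(15) + (-8)·(5) = -235
233·t² + 470·t + 169 = 0  ⇒  m = (-235)² − 233·169 = 15848
m = 15848 > 0,  v_rel·d = -235 < 0  ⇒  outside

inside=no margin=15848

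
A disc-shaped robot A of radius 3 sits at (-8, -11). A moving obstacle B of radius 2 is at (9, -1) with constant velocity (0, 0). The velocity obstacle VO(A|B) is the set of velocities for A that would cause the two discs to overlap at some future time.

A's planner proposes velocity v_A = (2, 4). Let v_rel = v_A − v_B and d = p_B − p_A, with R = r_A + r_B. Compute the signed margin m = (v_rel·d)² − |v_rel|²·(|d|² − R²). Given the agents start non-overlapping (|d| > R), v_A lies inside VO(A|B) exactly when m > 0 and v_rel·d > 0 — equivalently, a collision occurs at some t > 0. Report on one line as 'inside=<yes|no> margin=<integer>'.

d = (17, 10),  |d|² = 389;  R = 3+2 = 5,  c = 389−5² = 364
v_rel = (2, 4),  |v_rel|² = 20;  v_rel·d = (2)·(17) + (4)·(10) = 74
20·t² − 148·t + 364 = 0  ⇒  m = 74² − 20·364 = -1804
m = -1804 < 0,  v_rel·d = 74 > 0  ⇒  outside

inside=no margin=-1804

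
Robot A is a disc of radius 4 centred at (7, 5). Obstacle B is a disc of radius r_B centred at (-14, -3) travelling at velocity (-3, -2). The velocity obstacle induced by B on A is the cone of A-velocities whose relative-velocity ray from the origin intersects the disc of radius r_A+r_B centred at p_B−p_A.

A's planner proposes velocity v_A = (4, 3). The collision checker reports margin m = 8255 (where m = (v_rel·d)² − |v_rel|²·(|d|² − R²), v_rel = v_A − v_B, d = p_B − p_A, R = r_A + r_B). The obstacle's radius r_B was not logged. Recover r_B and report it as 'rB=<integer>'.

m = 8255
d = (-21, -8);  v_rel = (7, 5),  |v_rel|² = 74
v_rel×d = (7)·(-8) − (5)·(-21) = 49
since m = R²·74 − 49²:  R² = (2401 + 8255) / 74 = 144
R = √144 = 12  ⇒  r_B = 12 − 4 = 8

rB=8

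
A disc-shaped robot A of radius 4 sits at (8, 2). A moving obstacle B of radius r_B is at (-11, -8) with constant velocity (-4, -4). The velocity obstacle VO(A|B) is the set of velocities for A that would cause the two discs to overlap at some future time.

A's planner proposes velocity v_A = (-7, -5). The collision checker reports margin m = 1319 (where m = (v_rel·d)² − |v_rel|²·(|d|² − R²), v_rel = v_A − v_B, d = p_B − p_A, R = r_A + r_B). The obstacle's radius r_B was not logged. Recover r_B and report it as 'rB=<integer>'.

m = 1319
d = (-19, -10);  v_rel = (-3, -1),  |v_rel|² = 10
v_rel×d = (-3)·(-10) − (-1)·(-19) = 11
since m = R²·10 − 11²:  R² = (121 + 1319) / 10 = 144
R = √144 = 12  ⇒  r_B = 12 − 4 = 8

rB=8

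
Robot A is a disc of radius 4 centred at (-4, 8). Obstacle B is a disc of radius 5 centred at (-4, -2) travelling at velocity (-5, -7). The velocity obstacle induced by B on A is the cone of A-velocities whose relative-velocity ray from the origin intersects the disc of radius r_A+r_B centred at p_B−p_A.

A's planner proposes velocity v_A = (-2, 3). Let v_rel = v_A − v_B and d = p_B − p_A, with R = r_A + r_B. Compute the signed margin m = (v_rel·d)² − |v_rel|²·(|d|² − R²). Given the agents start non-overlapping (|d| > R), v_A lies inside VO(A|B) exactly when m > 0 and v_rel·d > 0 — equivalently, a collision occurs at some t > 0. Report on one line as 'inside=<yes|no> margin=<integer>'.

d = (0, -10),  |d|² = 100;  R = 4+5 = 9,  c = 100−9² = 19
v_rel = (3, 10),  |v_rel|² = 109;  v_rel·d = (3)·(0) + (10)·(-10) = -100
109·t² + 200·t + 19 = 0  ⇒  m = (-100)² − 109·19 = 7929
m = 7929 > 0,  v_rel·d = -100 < 0  ⇒  outside

inside=no margin=7929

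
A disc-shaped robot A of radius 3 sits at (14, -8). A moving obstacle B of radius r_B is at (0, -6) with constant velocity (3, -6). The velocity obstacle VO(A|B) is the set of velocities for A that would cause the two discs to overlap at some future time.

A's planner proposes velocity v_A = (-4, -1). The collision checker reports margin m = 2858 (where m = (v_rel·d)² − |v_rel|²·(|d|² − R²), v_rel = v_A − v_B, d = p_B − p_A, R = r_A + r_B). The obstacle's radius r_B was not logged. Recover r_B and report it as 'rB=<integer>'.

m = 2858
d = (-14, 2);  v_rel = (-7, 5),  |v_rel|² = 74
v_rel×d = (-7)·(2) − (5)·(-14) = 56
since m = R²·74 − 56²:  R² = (3136 + 2858) / 74 = 81
R = √81 = 9  ⇒  r_B = 9 − 3 = 6

rB=6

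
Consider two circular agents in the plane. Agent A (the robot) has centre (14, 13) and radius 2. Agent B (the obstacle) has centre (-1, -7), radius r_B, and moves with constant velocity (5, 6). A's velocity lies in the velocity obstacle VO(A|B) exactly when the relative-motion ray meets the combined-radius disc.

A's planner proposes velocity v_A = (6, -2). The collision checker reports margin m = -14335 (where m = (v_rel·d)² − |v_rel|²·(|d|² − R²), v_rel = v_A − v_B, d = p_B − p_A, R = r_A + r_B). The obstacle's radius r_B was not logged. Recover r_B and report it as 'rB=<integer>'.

m = -14335
d = (-15, -20);  v_rel = (1, -8),  |v_rel|² = 65
v_rel×d = (1)·(-20) − (-8)·(-15) = -140
since m = R²·65 − (-140)²:  R² = (19600 + -14335) / 65 = 81
R = √81 = 9  ⇒  r_B = 9 − 2 = 7

rB=7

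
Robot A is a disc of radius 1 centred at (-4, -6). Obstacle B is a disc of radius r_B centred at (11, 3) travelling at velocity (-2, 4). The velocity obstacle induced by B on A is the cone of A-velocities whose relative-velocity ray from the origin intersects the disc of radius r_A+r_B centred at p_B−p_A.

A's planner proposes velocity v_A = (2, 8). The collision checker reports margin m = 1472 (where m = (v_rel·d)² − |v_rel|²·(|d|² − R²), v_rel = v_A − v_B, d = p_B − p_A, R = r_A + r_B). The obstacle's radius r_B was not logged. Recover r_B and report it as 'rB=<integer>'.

m = 1472
d = (15, 9);  v_rel = (4, 4),  |v_rel|² = 32
v_rel×d = (4)·(9) − (4)·(15) = -24
since m = R²·32 − (-24)²:  R² = (576 + 1472) / 32 = 64
R = √64 = 8  ⇒  r_B = 8 − 1 = 7

rB=7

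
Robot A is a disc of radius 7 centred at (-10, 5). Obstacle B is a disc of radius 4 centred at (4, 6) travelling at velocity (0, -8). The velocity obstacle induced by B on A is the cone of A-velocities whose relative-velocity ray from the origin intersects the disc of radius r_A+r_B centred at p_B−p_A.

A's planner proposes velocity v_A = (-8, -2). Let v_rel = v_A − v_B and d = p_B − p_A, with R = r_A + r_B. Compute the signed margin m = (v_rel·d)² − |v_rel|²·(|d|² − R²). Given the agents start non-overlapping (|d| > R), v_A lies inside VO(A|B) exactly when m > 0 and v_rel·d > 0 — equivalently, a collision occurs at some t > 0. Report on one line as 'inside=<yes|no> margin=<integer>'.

d = (14, 1),  |d|² = 197;  R = 7+4 = 11,  c = 197−11² = 76
v_rel = (-8, 6),  |v_rel|² = 100;  v_rel·d = (-8)·(14) + (6)·(1) = -106
100·t² + 212·t + 76 = 0  ⇒  m = (-106)² − 100·76 = 3636
m = 3636 > 0,  v_rel·d = -106 < 0  ⇒  outside

inside=no margin=3636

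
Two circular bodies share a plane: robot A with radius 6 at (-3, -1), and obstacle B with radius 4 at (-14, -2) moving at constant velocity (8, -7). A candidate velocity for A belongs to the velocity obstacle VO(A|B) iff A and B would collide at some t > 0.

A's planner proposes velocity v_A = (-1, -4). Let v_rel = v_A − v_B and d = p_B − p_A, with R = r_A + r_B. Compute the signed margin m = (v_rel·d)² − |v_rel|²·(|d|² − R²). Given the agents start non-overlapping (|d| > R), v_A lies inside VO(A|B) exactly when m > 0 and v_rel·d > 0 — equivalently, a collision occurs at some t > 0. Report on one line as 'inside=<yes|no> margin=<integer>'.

d = (-11, -1),  |d|² = 122;  R = 6+4 = 10,  c = 122−10² = 22
v_rel = (-9, 3),  |v_rel|² = 90;  v_rel·d = (-9)·(-11) + (3)·(-1) = 96
90·t² − 192·t + 22 = 0  ⇒  m = 96² − 90·22 = 7236
m = 7236 > 0,  v_rel·d = 96 > 0  ⇒  inside

inside=yes margin=7236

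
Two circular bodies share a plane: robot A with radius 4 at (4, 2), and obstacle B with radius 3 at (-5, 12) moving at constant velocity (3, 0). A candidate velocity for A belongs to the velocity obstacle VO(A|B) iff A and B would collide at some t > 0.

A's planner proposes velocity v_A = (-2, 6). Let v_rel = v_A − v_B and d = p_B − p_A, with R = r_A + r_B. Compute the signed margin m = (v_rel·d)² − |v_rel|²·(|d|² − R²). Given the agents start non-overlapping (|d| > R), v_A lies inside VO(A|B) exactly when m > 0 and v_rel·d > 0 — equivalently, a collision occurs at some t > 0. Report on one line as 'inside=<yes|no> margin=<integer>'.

d = (-9, 10),  |d|² = 181;  R = 4+3 = 7,  c = 181−7² = 132
v_rel = (-5, 6),  |v_rel|² = 61;  v_rel·d = (-5)·(-9) + (6)·(10) = 105
61·t² − 210·t + 132 = 0  ⇒  m = 105² − 61·132 = 2973
m = 2973 > 0,  v_rel·d = 105 > 0  ⇒  inside

inside=yes margin=2973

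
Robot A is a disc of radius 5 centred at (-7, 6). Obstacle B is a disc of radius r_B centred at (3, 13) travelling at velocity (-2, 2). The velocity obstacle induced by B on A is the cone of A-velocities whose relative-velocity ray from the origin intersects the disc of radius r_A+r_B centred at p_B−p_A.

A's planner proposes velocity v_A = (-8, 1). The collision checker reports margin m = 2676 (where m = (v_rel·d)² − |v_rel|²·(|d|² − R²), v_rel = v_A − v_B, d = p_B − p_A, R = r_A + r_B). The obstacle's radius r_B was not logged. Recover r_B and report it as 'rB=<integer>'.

m = 2676
d = (10, 7);  v_rel = (-6, -1),  |v_rel|² = 37
v_rel×d = (-6)·(7) − (-1)·(10) = -32
since m = R²·37 − (-32)²:  R² = (1024 + 2676) / 37 = 100
R = √100 = 10  ⇒  r_B = 10 − 5 = 5

rB=5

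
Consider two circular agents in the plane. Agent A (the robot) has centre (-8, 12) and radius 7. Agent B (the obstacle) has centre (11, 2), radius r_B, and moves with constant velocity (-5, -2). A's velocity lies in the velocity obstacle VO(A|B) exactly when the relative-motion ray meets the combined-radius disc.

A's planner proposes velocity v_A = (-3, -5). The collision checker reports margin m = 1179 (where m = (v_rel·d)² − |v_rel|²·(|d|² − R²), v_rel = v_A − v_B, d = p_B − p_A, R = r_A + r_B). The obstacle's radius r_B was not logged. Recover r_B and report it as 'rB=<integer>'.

m = 1179
d = (19, -10);  v_rel = (2, -3),  |v_rel|² = 13
v_rel×d = (2)·(-10) − (-3)·(19) = 37
since m = R²·13 − 37²:  R² = (1369 + 1179) / 13 = 196
R = √196 = 14  ⇒  r_B = 14 − 7 = 7

rB=7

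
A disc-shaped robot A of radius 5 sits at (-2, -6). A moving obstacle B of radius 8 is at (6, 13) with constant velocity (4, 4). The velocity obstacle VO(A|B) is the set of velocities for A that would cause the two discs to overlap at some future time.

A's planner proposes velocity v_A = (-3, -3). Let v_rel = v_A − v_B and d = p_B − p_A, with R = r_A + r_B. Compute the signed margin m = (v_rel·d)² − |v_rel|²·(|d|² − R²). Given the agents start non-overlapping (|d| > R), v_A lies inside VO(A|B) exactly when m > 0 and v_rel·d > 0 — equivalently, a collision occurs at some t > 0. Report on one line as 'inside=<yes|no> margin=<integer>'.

d = (8, 19),  |d|² = 425;  R = 5+8 = 13,  c = 425−13² = 256
v_rel = (-7, -7),  |v_rel|² = 98;  v_rel·d = (-7)·(8) + (-7)·(19) = -189
98·t² + 378·t + 256 = 0  ⇒  m = (-189)² − 98·256 = 10633
m = 10633 > 0,  v_rel·d = -189 < 0  ⇒  outside

inside=no margin=10633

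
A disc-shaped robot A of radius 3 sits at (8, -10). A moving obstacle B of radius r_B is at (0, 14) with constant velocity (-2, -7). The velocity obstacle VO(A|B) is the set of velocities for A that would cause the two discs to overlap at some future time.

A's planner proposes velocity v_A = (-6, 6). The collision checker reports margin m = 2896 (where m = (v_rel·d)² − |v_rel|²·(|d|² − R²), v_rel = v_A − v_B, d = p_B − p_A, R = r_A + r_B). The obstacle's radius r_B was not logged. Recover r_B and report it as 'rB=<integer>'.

m = 2896
d = (-8, 24);  v_rel = (-4, 13),  |v_rel|² = 185
v_rel×d = (-4)·(24) − (13)·(-8) = 8
since m = R²·185 − 8²:  R² = (64 + 2896) / 185 = 16
R = √16 = 4  ⇒  r_B = 4 − 3 = 1

rB=1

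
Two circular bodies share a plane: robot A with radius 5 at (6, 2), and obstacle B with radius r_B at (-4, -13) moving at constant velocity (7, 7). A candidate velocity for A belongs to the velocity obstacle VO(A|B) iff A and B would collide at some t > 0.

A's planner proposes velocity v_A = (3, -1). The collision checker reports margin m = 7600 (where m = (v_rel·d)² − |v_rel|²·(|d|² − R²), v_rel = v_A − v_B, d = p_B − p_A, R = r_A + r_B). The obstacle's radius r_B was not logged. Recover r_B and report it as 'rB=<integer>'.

m = 7600
d = (-10, -15);  v_rel = (-4, -8),  |v_rel|² = 80
v_rel×d = (-4)·(-15) − (-8)·(-10) = -20
since m = R²·80 − (-20)²:  R² = (400 + 7600) / 80 = 100
R = √100 = 10  ⇒  r_B = 10 − 5 = 5

rB=5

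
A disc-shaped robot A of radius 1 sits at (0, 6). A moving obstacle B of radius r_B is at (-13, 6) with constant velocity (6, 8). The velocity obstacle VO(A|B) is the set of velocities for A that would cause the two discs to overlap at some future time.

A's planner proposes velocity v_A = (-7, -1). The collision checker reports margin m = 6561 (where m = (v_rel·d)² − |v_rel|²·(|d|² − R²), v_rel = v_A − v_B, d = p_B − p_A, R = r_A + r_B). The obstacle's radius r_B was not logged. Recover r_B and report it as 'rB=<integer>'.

m = 6561
d = (-13, 0);  v_rel = (-13, -9),  |v_rel|² = 250
v_rel×d = (-13)·(0) − (-9)·(-13) = -117
since m = R²·250 − (-117)²:  R² = (13689 + 6561) / 250 = 81
R = √81 = 9  ⇒  r_B = 9 − 1 = 8

rB=8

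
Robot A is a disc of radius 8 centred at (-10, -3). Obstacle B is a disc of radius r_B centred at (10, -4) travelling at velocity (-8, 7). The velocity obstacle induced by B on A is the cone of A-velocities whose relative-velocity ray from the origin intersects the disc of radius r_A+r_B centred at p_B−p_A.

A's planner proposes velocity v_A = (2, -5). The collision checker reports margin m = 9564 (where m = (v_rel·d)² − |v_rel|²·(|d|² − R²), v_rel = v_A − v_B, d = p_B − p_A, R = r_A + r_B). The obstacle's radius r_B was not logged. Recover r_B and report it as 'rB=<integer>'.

m = 9564
d = (20, -1);  v_rel = (10, -12),  |v_rel|² = 244
v_rel×d = (10)·(-1) − (-12)·(20) = 230
since m = R²·244 − 230²:  R² = (52900 + 9564) / 244 = 256
R = √256 = 16  ⇒  r_B = 16 − 8 = 8

rB=8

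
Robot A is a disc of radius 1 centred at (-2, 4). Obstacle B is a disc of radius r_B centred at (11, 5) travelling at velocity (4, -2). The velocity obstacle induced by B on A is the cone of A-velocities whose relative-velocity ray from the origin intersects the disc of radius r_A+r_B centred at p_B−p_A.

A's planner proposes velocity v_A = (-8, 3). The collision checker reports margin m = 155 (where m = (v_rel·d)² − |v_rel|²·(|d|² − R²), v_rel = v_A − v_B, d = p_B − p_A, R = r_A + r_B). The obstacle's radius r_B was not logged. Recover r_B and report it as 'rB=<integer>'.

m = 155
d = (13, 1);  v_rel = (-12, 5),  |v_rel|² = 169
v_rel×d = (-12)·(1) − (5)·(13) = -77
since m = R²·169 − (-77)²:  R² = (5929 + 155) / 169 = 36
R = √36 = 6  ⇒  r_B = 6 − 1 = 5

rB=5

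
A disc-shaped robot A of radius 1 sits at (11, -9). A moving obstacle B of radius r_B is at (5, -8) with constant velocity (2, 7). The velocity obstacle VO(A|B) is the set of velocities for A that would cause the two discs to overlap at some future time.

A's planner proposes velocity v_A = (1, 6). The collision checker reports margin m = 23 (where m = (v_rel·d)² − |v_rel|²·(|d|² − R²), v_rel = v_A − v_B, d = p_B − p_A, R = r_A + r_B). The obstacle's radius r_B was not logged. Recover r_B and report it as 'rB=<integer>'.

m = 23
d = (-6, 1);  v_rel = (-1, -1),  |v_rel|² = 2
v_rel×d = (-1)·(1) − (-1)·(-6) = -7
since m = R²·2 − (-7)²:  R² = (49 + 23) / 2 = 36
R = √36 = 6  ⇒  r_B = 6 − 1 = 5

rB=5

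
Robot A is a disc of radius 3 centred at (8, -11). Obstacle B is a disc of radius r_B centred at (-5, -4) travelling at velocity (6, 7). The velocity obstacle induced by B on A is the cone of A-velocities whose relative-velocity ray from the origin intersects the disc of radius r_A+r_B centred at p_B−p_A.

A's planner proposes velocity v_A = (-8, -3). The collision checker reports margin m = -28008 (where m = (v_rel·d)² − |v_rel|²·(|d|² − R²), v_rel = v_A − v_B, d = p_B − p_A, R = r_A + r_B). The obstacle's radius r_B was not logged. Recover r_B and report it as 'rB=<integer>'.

m = -28008
d = (-13, 7);  v_rel = (-14, -10),  |v_rel|² = 296
v_rel×d = (-14)·(7) − (-10)·(-13) = -228
since m = R²·296 − (-228)²:  R² = (51984 + -28008) / 296 = 81
R = √81 = 9  ⇒  r_B = 9 − 3 = 6

rB=6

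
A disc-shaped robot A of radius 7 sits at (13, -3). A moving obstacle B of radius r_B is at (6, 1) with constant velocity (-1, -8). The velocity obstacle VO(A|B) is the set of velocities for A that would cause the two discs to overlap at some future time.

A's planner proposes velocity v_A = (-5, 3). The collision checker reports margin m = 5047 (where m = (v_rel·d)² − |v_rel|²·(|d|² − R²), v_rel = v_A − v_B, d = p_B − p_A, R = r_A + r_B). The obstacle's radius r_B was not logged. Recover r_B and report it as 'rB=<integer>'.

m = 5047
d = (-7, 4);  v_rel = (-4, 11),  |v_rel|² = 137
v_rel×d = (-4)·(4) − (11)·(-7) = 61
since m = R²·137 − 61²:  R² = (3721 + 5047) / 137 = 64
R = √64 = 8  ⇒  r_B = 8 − 7 = 1

rB=1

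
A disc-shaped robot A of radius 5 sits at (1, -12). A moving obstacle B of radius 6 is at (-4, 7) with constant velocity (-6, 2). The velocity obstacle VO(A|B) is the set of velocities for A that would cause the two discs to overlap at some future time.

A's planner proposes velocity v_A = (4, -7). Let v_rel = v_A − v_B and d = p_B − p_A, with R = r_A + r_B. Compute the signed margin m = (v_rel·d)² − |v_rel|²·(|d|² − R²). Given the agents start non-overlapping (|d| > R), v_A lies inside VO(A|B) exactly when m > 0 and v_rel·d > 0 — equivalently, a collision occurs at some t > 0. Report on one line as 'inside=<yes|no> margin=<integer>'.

d = (-5, 19),  |d|² = 386;  R = 5+6 = 11,  c = 386−11² = 265
v_rel = (10, -9),  |v_rel|² = 181;  v_rel·d = (10)·(-5) + (-9)·(19) = -221
181·t² + 442·t + 265 = 0  ⇒  m = (-221)² − 181·265 = 876
m = 876 > 0,  v_rel·d = -221 < 0  ⇒  outside

inside=no margin=876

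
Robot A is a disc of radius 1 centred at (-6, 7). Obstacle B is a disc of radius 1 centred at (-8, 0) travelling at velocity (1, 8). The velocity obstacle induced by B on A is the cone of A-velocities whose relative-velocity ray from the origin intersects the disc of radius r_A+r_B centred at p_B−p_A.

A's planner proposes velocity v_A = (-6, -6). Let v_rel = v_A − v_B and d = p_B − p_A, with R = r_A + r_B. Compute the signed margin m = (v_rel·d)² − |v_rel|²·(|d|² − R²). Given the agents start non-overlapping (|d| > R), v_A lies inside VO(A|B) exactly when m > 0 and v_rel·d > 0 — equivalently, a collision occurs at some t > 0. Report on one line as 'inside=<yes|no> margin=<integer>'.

d = (-2, -7),  |d|² = 53;  R = 1+1 = 2,  c = 53−2² = 49
v_rel = (-7, -14),  |v_rel|² = 245;  v_rel·d = (-7)·(-2) + (-14)·(-7) = 112
245·t² − 224·t + 49 = 0  ⇒  m = 112² − 245·49 = 539
m = 539 > 0,  v_rel·d = 112 > 0  ⇒  inside

inside=yes margin=539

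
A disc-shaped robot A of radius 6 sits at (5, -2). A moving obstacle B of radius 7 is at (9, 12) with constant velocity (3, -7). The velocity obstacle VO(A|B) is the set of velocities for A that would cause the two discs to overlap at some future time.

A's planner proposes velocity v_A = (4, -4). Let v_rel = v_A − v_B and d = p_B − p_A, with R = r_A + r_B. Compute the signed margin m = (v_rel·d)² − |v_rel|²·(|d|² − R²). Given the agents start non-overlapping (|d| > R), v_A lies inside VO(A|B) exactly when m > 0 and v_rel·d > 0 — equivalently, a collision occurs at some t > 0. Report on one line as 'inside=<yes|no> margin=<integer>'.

d = (4, 14),  |d|² = 212;  R = 6+7 = 13,  c = 212−13² = 43
v_rel = (1, 3),  |v_rel|² = 10;  v_rel·d = (1)·(4) + (3)·(14) = 46
10·t² − 92·t + 43 = 0  ⇒  m = 46² − 10·43 = 1686
m = 1686 > 0,  v_rel·d = 46 > 0  ⇒  inside

inside=yes margin=1686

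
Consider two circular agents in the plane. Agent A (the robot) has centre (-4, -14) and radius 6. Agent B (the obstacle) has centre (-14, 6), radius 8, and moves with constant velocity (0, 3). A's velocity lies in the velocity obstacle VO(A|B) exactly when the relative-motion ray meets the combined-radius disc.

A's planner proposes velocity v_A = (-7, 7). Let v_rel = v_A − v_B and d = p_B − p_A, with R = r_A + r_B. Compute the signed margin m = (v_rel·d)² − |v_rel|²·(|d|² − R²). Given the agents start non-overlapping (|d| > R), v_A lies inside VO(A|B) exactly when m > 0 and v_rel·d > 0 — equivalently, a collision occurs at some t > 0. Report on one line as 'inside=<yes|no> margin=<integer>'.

d = (-10, 20),  |d|² = 500;  R = 6+8 = 14,  c = 500−14² = 304
v_rel = (-7, 4),  |v_rel|² = 65;  v_rel·d = (-7)·(-10) + (4)·(20) = 150
65·t² − 300·t + 304 = 0  ⇒  m = 150² − 65·304 = 2740
m = 2740 > 0,  v_rel·d = 150 > 0  ⇒  inside

inside=yes margin=2740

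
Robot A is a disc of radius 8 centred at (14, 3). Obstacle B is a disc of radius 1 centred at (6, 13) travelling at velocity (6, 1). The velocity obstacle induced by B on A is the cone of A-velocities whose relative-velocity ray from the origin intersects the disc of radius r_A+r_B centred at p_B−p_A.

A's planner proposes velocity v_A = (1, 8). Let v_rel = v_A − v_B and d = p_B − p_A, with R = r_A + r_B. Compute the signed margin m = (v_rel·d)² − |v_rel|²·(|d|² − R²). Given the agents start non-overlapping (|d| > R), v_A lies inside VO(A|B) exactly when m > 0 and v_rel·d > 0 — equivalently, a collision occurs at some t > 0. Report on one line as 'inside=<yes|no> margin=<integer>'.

d = (-8, 10),  |d|² = 164;  R = 8+1 = 9,  c = 164−9² = 83
v_rel = (-5, 7),  |v_rel|² = 74;  v_rel·d = (-5)·(-8) + (7)·(10) = 110
74·t² − 220·t + 83 = 0  ⇒  m = 110² − 74·83 = 5958
m = 5958 > 0,  v_rel·d = 110 > 0  ⇒  inside

inside=yes margin=5958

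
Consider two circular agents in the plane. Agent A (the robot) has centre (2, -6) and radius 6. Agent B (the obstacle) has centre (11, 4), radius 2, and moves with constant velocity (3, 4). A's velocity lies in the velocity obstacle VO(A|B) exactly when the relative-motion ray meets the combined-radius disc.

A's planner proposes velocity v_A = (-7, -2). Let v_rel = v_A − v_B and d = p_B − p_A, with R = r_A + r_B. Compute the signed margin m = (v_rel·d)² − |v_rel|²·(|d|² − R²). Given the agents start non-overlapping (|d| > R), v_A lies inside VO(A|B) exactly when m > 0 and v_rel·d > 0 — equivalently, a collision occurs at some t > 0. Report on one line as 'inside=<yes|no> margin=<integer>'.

d = (9, 10),  |d|² = 181;  R = 6+2 = 8,  c = 181−8² = 117
v_rel = (-10, -6),  |v_rel|² = 136;  v_rel·d = (-10)·(9) + (-6)·(10) = -150
136·t² + 300·t + 117 = 0  ⇒  m = (-150)² − 136·117 = 6588
m = 6588 > 0,  v_rel·d = -150 < 0  ⇒  outside

inside=no margin=6588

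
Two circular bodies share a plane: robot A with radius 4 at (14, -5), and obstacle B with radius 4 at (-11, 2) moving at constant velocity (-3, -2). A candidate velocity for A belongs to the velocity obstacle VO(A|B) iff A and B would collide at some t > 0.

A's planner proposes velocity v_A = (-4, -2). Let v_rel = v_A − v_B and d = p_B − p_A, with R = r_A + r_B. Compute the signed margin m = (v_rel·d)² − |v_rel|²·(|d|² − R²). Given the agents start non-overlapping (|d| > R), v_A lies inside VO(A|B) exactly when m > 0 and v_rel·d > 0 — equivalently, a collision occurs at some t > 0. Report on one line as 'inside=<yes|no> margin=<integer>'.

d = (-25, 7),  |d|² = 674;  R = 4+4 = 8,  c = 674−8² = 610
v_rel = (-1, 0),  |v_rel|² = 1;  v_rel·d = (-1)·(-25) + (0)·(7) = 25
1·t² − 50·t + 610 = 0  ⇒  m = 25² − 1·610 = 15
m = 15 > 0,  v_rel·d = 25 > 0  ⇒  inside

inside=yes margin=15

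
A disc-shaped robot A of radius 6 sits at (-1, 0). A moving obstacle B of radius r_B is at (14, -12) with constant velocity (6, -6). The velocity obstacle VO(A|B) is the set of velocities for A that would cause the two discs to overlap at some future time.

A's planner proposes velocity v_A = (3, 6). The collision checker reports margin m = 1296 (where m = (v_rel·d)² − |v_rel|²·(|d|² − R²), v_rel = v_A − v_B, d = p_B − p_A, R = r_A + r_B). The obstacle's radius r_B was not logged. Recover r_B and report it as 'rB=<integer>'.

m = 1296
d = (15, -12);  v_rel = (-3, 12),  |v_rel|² = 153
v_rel×d = (-3)·(-12) − (12)·(15) = -144
since m = R²·153 − (-144)²:  R² = (20736 + 1296) / 153 = 144
R = √144 = 12  ⇒  r_B = 12 − 6 = 6

rB=6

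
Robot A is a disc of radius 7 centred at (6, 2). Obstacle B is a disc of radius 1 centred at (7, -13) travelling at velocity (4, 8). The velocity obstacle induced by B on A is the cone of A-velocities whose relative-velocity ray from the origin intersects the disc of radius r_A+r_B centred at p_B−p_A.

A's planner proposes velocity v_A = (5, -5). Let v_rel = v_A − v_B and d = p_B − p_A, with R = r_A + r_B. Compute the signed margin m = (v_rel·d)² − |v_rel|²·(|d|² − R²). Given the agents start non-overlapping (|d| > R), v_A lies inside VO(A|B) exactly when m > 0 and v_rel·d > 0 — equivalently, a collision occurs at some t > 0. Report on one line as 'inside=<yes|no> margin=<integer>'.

d = (1, -15),  |d|² = 226;  R = 7+1 = 8,  c = 226−8² = 162
v_rel = (1, -13),  |v_rel|² = 170;  v_rel·d = (1)·(1) + (-13)·(-15) = 196
170·t² − 392·t + 162 = 0  ⇒  m = 196² − 170·162 = 10876
m = 10876 > 0,  v_rel·d = 196 > 0  ⇒  inside

inside=yes margin=10876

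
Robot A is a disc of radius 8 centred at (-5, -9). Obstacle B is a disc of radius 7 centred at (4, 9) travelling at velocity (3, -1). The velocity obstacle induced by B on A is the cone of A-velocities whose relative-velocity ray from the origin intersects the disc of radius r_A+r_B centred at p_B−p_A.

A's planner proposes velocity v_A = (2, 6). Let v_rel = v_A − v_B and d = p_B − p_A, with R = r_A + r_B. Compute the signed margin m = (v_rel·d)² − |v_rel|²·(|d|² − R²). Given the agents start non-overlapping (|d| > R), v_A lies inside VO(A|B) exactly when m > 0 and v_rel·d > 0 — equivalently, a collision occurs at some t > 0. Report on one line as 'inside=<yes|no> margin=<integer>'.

d = (9, 18),  |d|² = 405;  R = 8+7 = 15,  c = 405−15² = 180
v_rel = (-1, 7),  |v_rel|² = 50;  v_rel·d = (-1)·(9) + (7)·(18) = 117
50·t² − 234·t + 180 = 0  ⇒  m = 117² − 50·180 = 4689
m = 4689 > 0,  v_rel·d = 117 > 0  ⇒  inside

inside=yes margin=4689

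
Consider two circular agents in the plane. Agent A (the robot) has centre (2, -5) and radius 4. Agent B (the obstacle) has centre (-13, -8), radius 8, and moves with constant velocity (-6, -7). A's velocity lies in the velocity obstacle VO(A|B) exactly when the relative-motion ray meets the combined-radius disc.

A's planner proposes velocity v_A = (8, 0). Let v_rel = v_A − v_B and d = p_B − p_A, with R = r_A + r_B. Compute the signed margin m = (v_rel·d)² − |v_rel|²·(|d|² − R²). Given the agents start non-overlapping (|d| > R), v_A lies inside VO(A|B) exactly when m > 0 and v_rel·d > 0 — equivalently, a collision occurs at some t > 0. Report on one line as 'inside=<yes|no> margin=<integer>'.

d = (-15, -3),  |d|² = 234;  R = 4+8 = 12,  c = 234−12² = 90
v_rel = (14, 7),  |v_rel|² = 245;  v_rel·d = (14)·(-15) + (7)·(-3) = -231
245·t² + 462·t + 90 = 0  ⇒  m = (-231)² − 245·90 = 31311
m = 31311 > 0,  v_rel·d = -231 < 0  ⇒  outside

inside=no margin=31311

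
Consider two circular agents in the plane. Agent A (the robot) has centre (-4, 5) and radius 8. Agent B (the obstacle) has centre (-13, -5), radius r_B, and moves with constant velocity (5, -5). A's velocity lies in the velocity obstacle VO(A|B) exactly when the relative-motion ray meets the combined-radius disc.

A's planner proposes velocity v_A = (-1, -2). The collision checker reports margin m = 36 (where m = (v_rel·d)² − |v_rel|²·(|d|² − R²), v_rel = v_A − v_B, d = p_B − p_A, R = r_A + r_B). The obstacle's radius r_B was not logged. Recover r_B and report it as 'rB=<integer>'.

m = 36
d = (-9, -10);  v_rel = (-6, 3),  |v_rel|² = 45
v_rel×d = (-6)·(-10) − (3)·(-9) = 87
since m = R²·45 − 87²:  R² = (7569 + 36) / 45 = 169
R = √169 = 13  ⇒  r_B = 13 − 8 = 5

rB=5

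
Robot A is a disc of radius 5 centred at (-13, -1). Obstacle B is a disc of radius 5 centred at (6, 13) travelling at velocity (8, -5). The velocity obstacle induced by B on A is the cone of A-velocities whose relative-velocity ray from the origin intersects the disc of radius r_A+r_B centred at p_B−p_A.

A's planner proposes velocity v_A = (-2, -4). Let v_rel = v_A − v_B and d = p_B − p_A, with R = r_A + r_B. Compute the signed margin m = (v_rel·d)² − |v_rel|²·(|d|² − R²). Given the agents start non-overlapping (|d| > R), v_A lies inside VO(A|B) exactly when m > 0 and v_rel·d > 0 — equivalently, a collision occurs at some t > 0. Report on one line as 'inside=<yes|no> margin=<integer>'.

d = (19, 14),  |d|² = 557;  R = 5+5 = 10,  c = 557−10² = 457
v_rel = (-10, 1),  |v_rel|² = 101;  v_rel·d = (-10)·(19) + (1)·(14) = -176
101·t² + 352·t + 457 = 0  ⇒  m = (-176)² − 101·457 = -15181
m = -15181 < 0,  v_rel·d = -176 < 0  ⇒  outside

inside=no margin=-15181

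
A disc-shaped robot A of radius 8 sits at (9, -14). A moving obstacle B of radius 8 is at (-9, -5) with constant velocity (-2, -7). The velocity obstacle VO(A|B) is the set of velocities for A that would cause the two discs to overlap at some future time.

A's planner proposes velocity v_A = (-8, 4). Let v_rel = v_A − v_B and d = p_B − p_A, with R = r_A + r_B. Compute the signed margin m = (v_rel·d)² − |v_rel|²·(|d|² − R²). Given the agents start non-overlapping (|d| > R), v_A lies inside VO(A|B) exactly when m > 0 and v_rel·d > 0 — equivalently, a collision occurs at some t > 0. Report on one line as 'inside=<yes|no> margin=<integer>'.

d = (-18, 9),  |d|² = 405;  R = 8+8 = 16,  c = 405−16² = 149
v_rel = (-6, 11),  |v_rel|² = 157;  v_rel·d = (-6)·(-18) + (11)·(9) = 207
157·t² − 414·t + 149 = 0  ⇒  m = 207² − 157·149 = 19456
m = 19456 > 0,  v_rel·d = 207 > 0  ⇒  inside

inside=yes margin=19456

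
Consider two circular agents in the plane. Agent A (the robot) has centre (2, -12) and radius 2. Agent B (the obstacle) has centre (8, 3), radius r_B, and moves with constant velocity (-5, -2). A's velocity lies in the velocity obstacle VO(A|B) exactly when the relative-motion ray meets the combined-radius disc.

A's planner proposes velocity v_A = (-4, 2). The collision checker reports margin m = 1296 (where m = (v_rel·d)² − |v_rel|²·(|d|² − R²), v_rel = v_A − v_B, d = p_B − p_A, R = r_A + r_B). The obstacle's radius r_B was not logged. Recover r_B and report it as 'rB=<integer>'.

m = 1296
d = (6, 15);  v_rel = (1, 4),  |v_rel|² = 17
v_rel×d = (1)·(15) − (4)·(6) = -9
since m = R²·17 − (-9)²:  R² = (81 + 1296) / 17 = 81
R = √81 = 9  ⇒  r_B = 9 − 2 = 7

rB=7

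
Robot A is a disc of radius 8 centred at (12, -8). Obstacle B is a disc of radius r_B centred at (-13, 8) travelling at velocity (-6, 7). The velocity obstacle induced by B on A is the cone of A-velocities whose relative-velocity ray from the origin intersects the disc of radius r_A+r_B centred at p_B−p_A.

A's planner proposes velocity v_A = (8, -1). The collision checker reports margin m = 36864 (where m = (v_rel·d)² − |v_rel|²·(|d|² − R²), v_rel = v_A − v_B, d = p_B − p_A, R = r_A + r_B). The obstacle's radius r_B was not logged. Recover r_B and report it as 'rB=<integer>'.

m = 36864
d = (-25, 16);  v_rel = (14, -8),  |v_rel|² = 260
v_rel×d = (14)·(16) − (-8)·(-25) = 24
since m = R²·260 − 24²:  R² = (576 + 36864) / 260 = 144
R = √144 = 12  ⇒  r_B = 12 − 8 = 4

rB=4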